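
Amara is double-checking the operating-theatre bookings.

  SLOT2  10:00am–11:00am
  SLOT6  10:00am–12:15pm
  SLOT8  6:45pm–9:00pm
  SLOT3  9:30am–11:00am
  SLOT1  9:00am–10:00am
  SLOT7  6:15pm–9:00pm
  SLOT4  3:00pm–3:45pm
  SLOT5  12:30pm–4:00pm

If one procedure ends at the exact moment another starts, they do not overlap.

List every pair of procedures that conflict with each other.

SLOT1 & SLOT3, SLOT2 & SLOT3, SLOT2 & SLOT6, SLOT3 & SLOT6, SLOT4 & SLOT5, SLOT7 & SLOT8

Sorted by start: SLOT1, SLOT3, SLOT2, SLOT6, SLOT5, SLOT4, SLOT7, SLOT8.
SLOT3 starts before SLOT1 ends → SLOT1 and SLOT3 overlap.
SLOT2 starts exactly when SLOT1 ends (back-to-back, no overlap) — done with SLOT1.
SLOT2 starts before SLOT3 ends → SLOT3 and SLOT2 overlap.
SLOT6 starts before SLOT3 ends → SLOT3 and SLOT6 overlap.
SLOT5 starts after SLOT3 ends — done with SLOT3.
SLOT6 starts before SLOT2 ends → SLOT2 and SLOT6 overlap.
SLOT5 starts after SLOT2 ends — done with SLOT2.
SLOT5 starts after SLOT6 ends — done with SLOT6.
SLOT4 starts before SLOT5 ends → SLOT5 and SLOT4 overlap.
SLOT7 starts after SLOT5 ends — done with SLOT5.
SLOT7 starts after SLOT4 ends — done with SLOT4.
SLOT8 starts before SLOT7 ends → SLOT7 and SLOT8 overlap.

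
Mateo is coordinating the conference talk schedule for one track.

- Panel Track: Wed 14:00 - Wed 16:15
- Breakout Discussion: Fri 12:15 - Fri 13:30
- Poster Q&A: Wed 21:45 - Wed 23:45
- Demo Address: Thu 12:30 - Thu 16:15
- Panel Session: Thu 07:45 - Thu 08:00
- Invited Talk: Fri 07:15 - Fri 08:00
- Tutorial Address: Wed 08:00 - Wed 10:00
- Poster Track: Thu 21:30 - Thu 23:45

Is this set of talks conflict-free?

Yes

Sorted by start: Tutorial Address, Panel Track, Poster Q&A, Panel Session, Demo Address, Poster Track, Invited Talk, Breakout Discussion.
Panel Track starts after Tutorial Address ends, so nothing later overlaps Tutorial Address either.
Poster Q&A starts after Panel Track ends, so nothing later overlaps Panel Track either.
Panel Session starts after Poster Q&A ends, so nothing later overlaps Poster Q&A either.
Demo Address starts after Panel Session ends, so nothing later overlaps Panel Session either.
Poster Track starts after Demo Address ends, so nothing later overlaps Demo Address either.
Invited Talk starts after Poster Track ends, so nothing later overlaps Poster Track either.
Breakout Discussion starts after Invited Talk ends.
Every pair is clear; the schedule has no overlaps.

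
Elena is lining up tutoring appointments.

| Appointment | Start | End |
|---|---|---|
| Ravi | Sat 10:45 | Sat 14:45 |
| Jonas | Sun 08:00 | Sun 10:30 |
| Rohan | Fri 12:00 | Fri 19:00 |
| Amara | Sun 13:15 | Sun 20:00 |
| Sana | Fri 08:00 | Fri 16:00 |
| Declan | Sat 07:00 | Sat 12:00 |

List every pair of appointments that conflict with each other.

Sorted by start: Sana, Rohan, Declan, Ravi, Jonas, Amara.
Rohan starts before Sana ends → Sana and Rohan overlap.
Declan starts after Sana ends, so Sana has no further overlaps.
Declan starts after Rohan ends, so Rohan has no further overlaps.
Ravi starts before Declan ends → Declan and Ravi overlap.
Jonas starts after Declan ends, so Declan has no further overlaps.
Jonas starts after Ravi ends, so Ravi has no further overlaps.
Amara starts after Jonas ends.

Declan & Ravi, Rohan & Sana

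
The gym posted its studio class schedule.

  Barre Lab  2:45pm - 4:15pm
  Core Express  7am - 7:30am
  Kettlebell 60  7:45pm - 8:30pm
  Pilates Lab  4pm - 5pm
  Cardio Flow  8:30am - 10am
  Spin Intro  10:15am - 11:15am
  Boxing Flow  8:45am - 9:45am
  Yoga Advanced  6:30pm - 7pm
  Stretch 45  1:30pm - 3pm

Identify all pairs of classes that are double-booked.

Barre Lab & Pilates Lab, Barre Lab & Stretch 45, Boxing Flow & Cardio Flow

Sorted by start: Core Express, Cardio Flow, Boxing Flow, Spin Intro, Stretch 45, Barre Lab, Pilates Lab, Yoga Advanced, Kettlebell 60.
Cardio Flow starts after Core Express ends, so nothing later overlaps Core Express either.
Boxing Flow starts before Cardio Flow ends → Cardio Flow and Boxing Flow overlap.
Spin Intro starts after Cardio Flow ends, so nothing later overlaps Cardio Flow either.
Spin Intro starts after Boxing Flow ends, so nothing later overlaps Boxing Flow either.
Stretch 45 starts after Spin Intro ends, so nothing later overlaps Spin Intro either.
Barre Lab starts before Stretch 45 ends → Stretch 45 and Barre Lab overlap.
Pilates Lab starts after Stretch 45 ends, so nothing later overlaps Stretch 45 either.
Pilates Lab starts before Barre Lab ends → Barre Lab and Pilates Lab overlap.
Yoga Advanced starts after Barre Lab ends, so nothing later overlaps Barre Lab either.
Yoga Advanced starts after Pilates Lab ends, so nothing later overlaps Pilates Lab either.
Kettlebell 60 starts after Yoga Advanced ends.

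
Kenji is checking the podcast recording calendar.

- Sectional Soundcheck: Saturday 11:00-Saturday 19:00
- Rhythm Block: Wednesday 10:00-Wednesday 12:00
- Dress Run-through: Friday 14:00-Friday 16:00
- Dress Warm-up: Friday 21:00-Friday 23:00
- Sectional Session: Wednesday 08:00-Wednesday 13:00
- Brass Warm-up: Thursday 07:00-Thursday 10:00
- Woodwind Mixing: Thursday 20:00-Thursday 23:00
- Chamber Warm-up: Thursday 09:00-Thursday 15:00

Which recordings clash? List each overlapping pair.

Brass Warm-up & Chamber Warm-up, Rhythm Block & Sectional Session

Sorted by start: Sectional Session, Rhythm Block, Brass Warm-up, Chamber Warm-up, Woodwind Mixing, Dress Run-through, Dress Warm-up, Sectional Soundcheck.
Rhythm Block starts before Sectional Session ends → Sectional Session and Rhythm Block overlap.
Brass Warm-up starts after Sectional Session ends, so nothing later overlaps Sectional Session either.
Brass Warm-up starts after Rhythm Block ends, so nothing later overlaps Rhythm Block either.
Chamber Warm-up starts before Brass Warm-up ends → Brass Warm-up and Chamber Warm-up overlap.
Woodwind Mixing starts after Brass Warm-up ends, so nothing later overlaps Brass Warm-up either.
Woodwind Mixing starts after Chamber Warm-up ends, so nothing later overlaps Chamber Warm-up either.
Dress Run-through starts after Woodwind Mixing ends, so nothing later overlaps Woodwind Mixing either.
Dress Warm-up starts after Dress Run-through ends, so nothing later overlaps Dress Run-through either.
Sectional Soundcheck starts after Dress Warm-up ends.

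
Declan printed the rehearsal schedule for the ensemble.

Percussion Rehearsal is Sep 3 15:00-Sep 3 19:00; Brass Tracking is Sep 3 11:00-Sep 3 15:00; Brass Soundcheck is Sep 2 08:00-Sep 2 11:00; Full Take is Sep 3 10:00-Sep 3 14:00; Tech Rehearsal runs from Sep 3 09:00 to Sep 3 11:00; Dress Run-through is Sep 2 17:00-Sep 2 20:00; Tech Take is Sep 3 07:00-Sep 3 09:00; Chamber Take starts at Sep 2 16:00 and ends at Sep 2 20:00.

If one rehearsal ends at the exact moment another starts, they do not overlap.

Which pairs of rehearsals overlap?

Check each pair: they overlap iff neither finishes before the other starts.
Sorted by start: Brass Soundcheck, Chamber Take, Dress Run-through, Tech Take, Tech Rehearsal, Full Take, Brass Tracking, Percussion Rehearsal.
Chamber Take starts after Brass Soundcheck ends, so nothing later overlaps Brass Soundcheck either.
Dress Run-through starts before Chamber Take ends → Chamber Take and Dress Run-through overlap.
Tech Take starts after Chamber Take ends, so nothing later overlaps Chamber Take either.
Tech Take starts after Dress Run-through ends, so nothing later overlaps Dress Run-through either.
Tech Rehearsal starts exactly when Tech Take ends (back-to-back, no overlap), so nothing later overlaps Tech Take either.
Full Take starts before Tech Rehearsal ends → Tech Rehearsal and Full Take overlap.
Brass Tracking starts exactly when Tech Rehearsal ends (back-to-back, no overlap), so nothing later overlaps Tech Rehearsal either.
Brass Tracking starts before Full Take ends → Full Take and Brass Tracking overlap.
Percussion Rehearsal starts after Full Take ends.
Percussion Rehearsal starts exactly when Brass Tracking ends (back-to-back, no overlap).

Brass Tracking & Full Take, Chamber Take & Dress Run-through, Full Take & Tech Rehearsal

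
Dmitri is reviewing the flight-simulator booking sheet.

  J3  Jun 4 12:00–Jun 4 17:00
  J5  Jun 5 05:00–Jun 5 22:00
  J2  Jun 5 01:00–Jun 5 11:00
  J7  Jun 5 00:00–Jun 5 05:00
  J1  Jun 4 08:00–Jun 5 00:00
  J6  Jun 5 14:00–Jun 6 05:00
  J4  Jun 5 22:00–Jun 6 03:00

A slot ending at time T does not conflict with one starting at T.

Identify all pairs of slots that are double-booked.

J1 & J3, J2 & J5, J2 & J7, J4 & J6, J5 & J6

Sorted by start: J1, J3, J7, J2, J5, J6, J4.
J3 starts before J1 ends → J1 and J3 overlap.
J7 starts exactly when J1 ends (back-to-back, no overlap), so J1 has no further overlaps.
J7 starts after J3 ends, so J3 has no further overlaps.
J2 starts before J7 ends → J7 and J2 overlap.
J5 starts exactly when J7 ends (back-to-back, no overlap), so J7 has no further overlaps.
J5 starts before J2 ends → J2 and J5 overlap.
J6 starts after J2 ends, so J2 has no further overlaps.
J6 starts before J5 ends → J5 and J6 overlap.
J4 starts exactly when J5 ends (back-to-back, no overlap).
J4 starts before J6 ends → J6 and J4 overlap.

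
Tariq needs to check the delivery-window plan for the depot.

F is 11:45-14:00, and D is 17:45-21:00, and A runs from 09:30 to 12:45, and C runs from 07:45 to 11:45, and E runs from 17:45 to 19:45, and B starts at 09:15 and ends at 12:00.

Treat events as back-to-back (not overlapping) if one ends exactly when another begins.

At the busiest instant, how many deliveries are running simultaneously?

3

Sweep the timeline, counting +1 at each start and −1 at each end (ends before starts at a tie):
07:45 start C → 1
09:15 start B → 2
09:30 start A → 3
11:45 end C → 2
11:45 start F → 3
12:00 end B → 2
12:45 end A → 1
14:00 end F → 0
17:45 start D → 1
17:45 start E → 2
19:45 end E → 1
21:00 end D → 0
Peak is 3, at 09:30 (A, B, C).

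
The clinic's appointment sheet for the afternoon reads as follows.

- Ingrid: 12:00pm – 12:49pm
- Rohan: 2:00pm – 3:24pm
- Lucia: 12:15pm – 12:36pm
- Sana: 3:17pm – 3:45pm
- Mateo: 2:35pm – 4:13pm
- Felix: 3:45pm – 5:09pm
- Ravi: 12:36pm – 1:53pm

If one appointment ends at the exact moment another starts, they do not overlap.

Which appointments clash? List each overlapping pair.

Check each pair: they overlap iff neither finishes before the other starts.
Sorted by start: Ingrid, Lucia, Ravi, Rohan, Mateo, Sana, Felix.
Lucia starts before Ingrid ends → Ingrid and Lucia overlap.
Ravi starts before Ingrid ends → Ingrid and Ravi overlap.
Rohan starts after Ingrid ends — done with Ingrid.
Ravi starts exactly when Lucia ends (back-to-back, no overlap) — done with Lucia.
Rohan starts after Ravi ends — done with Ravi.
Mateo starts before Rohan ends → Rohan and Mateo overlap.
Sana starts before Rohan ends → Rohan and Sana overlap.
Felix starts after Rohan ends.
Sana starts before Mateo ends → Mateo and Sana overlap.
Felix starts before Mateo ends → Mateo and Felix overlap.
Felix starts exactly when Sana ends (back-to-back, no overlap).

Felix & Mateo, Ingrid & Lucia, Ingrid & Ravi, Mateo & Rohan, Mateo & Sana, Rohan & Sana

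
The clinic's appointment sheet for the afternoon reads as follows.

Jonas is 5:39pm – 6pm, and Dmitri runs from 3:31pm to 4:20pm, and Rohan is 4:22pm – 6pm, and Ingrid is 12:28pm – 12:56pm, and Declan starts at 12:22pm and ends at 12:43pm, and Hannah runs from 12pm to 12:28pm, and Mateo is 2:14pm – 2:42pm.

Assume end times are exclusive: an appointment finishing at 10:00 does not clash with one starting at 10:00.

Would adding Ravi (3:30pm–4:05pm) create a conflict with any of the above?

Yes — it overlaps Dmitri

Hannah: ends 12:28pm at or before Ravi starts 3:30pm → clear.
Declan: ends 12:43pm at or before Ravi starts 3:30pm → clear.
Ingrid: ends 12:56pm at or before Ravi starts 3:30pm → clear.
Mateo: ends 2:42pm at or before Ravi starts 3:30pm → clear.
Dmitri: starts 3:31pm before Ravi ends 4:05pm, and ends 4:20pm after Ravi starts 3:30pm → overlap.
Rohan: starts 4:22pm at or after Ravi ends 4:05pm → clear.
Jonas: starts 5:39pm at or after Ravi ends 4:05pm → clear.
Ravi overlaps Dmitri.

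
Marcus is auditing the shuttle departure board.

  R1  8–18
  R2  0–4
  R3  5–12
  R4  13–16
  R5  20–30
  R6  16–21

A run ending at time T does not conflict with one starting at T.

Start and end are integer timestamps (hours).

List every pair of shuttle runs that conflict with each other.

Sorted by start: R2, R3, R1, R4, R6, R5.
R3 starts after R2 ends — done with R2.
R1 starts before R3 ends → R3 and R1 overlap.
R4 starts after R3 ends — done with R3.
R4 starts before R1 ends → R1 and R4 overlap.
R6 starts before R1 ends → R1 and R6 overlap.
R5 starts after R1 ends.
R6 starts exactly when R4 ends (back-to-back, no overlap) — done with R4.
R5 starts before R6 ends → R6 and R5 overlap.

R1 & R3, R1 & R4, R1 & R6, R5 & R6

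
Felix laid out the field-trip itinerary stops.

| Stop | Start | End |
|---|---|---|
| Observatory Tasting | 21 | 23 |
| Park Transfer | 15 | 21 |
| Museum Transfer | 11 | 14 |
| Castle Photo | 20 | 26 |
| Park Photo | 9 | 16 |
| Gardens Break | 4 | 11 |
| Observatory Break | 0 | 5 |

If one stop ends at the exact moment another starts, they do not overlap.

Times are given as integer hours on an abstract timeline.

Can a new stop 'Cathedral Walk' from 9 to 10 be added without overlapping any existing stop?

No — it overlaps Gardens Break, Park Photo

Observatory Break: ends 5 at or before Cathedral Walk starts 9 → clear.
Gardens Break: starts 4 before Cathedral Walk ends 10, and ends 11 after Cathedral Walk starts 9 → overlap.
Park Photo: starts 9 before Cathedral Walk ends 10, and ends 16 after Cathedral Walk starts 9 → overlap.
Museum Transfer: starts 11 at or after Cathedral Walk ends 10 → clear.
Park Transfer: starts 15 at or after Cathedral Walk ends 10 → clear.
Castle Photo: starts 20 at or after Cathedral Walk ends 10 → clear.
Observatory Tasting: starts 21 at or after Cathedral Walk ends 10 → clear.
Cathedral Walk overlaps Park Photo, Gardens Break.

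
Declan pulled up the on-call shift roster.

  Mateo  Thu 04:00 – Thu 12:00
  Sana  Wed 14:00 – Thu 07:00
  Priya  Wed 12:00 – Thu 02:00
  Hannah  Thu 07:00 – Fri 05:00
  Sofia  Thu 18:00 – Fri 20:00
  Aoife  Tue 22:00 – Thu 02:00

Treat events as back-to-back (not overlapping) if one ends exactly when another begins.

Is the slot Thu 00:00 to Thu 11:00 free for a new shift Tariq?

Aoife: starts Tue 22:00 before Tariq ends Thu 11:00, and ends Thu 02:00 after Tariq starts Thu 00:00 → overlap.
Priya: starts Wed 12:00 before Tariq ends Thu 11:00, and ends Thu 02:00 after Tariq starts Thu 00:00 → overlap.
Sana: starts Wed 14:00 before Tariq ends Thu 11:00, and ends Thu 07:00 after Tariq starts Thu 00:00 → overlap.
Mateo: starts Thu 04:00 before Tariq ends Thu 11:00, and ends Thu 12:00 after Tariq starts Thu 00:00 → overlap.
Hannah: starts Thu 07:00 before Tariq ends Thu 11:00, and ends Fri 05:00 after Tariq starts Thu 00:00 → overlap.
Sofia: starts Thu 18:00 at or after Tariq ends Thu 11:00 → clear.
Tariq overlaps Priya, Aoife, Hannah, Mateo, Sana.

No — it overlaps Aoife, Hannah, Mateo, Priya, Sana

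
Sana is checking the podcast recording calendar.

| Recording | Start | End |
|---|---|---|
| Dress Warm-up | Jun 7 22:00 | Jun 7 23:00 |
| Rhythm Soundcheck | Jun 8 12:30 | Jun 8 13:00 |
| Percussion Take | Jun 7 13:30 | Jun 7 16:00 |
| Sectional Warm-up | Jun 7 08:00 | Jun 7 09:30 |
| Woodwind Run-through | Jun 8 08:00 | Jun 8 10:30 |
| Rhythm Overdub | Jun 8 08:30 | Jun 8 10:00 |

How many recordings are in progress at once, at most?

2

Sort all start/end points and keep a running count:
Jun 7 08:00 start Sectional Warm-up → 1
Jun 7 09:30 end Sectional Warm-up → 0
Jun 7 13:30 start Percussion Take → 1
Jun 7 16:00 end Percussion Take → 0
Jun 7 22:00 start Dress Warm-up → 1
Jun 7 23:00 end Dress Warm-up → 0
Jun 8 08:00 start Woodwind Run-through → 1
Jun 8 08:30 start Rhythm Overdub → 2
Jun 8 10:00 end Rhythm Overdub → 1
Jun 8 10:30 end Woodwind Run-through → 0
Jun 8 12:30 start Rhythm Soundcheck → 1
Jun 8 13:00 end Rhythm Soundcheck → 0
Peak is 2, at Jun 8 08:30 (Rhythm Overdub, Woodwind Run-through).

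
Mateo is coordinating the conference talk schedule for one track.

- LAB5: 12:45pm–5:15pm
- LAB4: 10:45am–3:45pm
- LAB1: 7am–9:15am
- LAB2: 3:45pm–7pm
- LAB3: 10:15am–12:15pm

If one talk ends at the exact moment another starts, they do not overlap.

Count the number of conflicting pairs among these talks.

Two intervals overlap when each starts before the other ends.
Sorted by start: LAB1, LAB3, LAB4, LAB5, LAB2.
LAB3 starts after LAB1 ends, so LAB1 has no further overlaps.
LAB4 starts before LAB3 ends → LAB3 and LAB4 overlap.
LAB5 starts after LAB3 ends, so LAB3 has no further overlaps.
LAB5 starts before LAB4 ends → LAB4 and LAB5 overlap.
LAB2 starts exactly when LAB4 ends (back-to-back, no overlap).
LAB2 starts before LAB5 ends → LAB5 and LAB2 overlap.
Overlapping pairs: LAB2 & LAB5, LAB3 & LAB4, LAB4 & LAB5 — 3 in total.

3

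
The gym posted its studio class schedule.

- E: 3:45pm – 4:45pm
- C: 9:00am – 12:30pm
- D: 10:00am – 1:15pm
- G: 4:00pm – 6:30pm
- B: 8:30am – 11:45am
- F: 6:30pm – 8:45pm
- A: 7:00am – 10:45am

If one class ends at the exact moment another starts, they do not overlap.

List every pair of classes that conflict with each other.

A & B, A & C, A & D, B & C, B & D, C & D, E & G

Sorted by start: A, B, C, D, E, G, F.
B starts before A ends → A and B overlap.
C starts before A ends → A and C overlap.
D starts before A ends → A and D overlap.
E starts after A ends, so nothing later overlaps A either.
C starts before B ends → B and C overlap.
D starts before B ends → B and D overlap.
E starts after B ends, so nothing later overlaps B either.
D starts before C ends → C and D overlap.
E starts after C ends, so nothing later overlaps C either.
E starts after D ends, so nothing later overlaps D either.
G starts before E ends → E and G overlap.
F starts after E ends.
F starts exactly when G ends (back-to-back, no overlap).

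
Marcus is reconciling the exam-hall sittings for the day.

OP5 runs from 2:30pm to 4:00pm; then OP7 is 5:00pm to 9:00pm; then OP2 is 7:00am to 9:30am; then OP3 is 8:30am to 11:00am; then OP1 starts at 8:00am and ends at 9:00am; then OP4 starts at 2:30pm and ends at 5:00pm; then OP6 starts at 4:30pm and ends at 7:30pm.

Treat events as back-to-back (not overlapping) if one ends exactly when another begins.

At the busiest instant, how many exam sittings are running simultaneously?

3

Sort all start/end points and keep a running count:
7:00am start OP2 → 1
8:00am start OP1 → 2
8:30am start OP3 → 3
9:00am end OP1 → 2
9:30am end OP2 → 1
11:00am end OP3 → 0
2:30pm start OP4 → 1
2:30pm start OP5 → 2
4:00pm end OP5 → 1
4:30pm start OP6 → 2
5:00pm end OP4 → 1
5:00pm start OP7 → 2
7:30pm end OP6 → 1
9:00pm end OP7 → 0
Peak is 3, at 8:30am (OP1, OP2, OP3).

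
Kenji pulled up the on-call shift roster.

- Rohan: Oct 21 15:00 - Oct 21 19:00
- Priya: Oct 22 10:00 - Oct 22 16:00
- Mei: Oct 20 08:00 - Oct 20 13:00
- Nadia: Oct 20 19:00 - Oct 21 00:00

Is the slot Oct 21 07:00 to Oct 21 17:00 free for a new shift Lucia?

No — it overlaps Rohan

Mei: ends Oct 20 13:00 at or before Lucia starts Oct 21 07:00 → clear.
Nadia: ends Oct 21 00:00 at or before Lucia starts Oct 21 07:00 → clear.
Rohan: starts Oct 21 15:00 before Lucia ends Oct 21 17:00, and ends Oct 21 19:00 after Lucia starts Oct 21 07:00 → overlap.
Priya: starts Oct 22 10:00 at or after Lucia ends Oct 21 17:00 → clear.
Lucia overlaps Rohan.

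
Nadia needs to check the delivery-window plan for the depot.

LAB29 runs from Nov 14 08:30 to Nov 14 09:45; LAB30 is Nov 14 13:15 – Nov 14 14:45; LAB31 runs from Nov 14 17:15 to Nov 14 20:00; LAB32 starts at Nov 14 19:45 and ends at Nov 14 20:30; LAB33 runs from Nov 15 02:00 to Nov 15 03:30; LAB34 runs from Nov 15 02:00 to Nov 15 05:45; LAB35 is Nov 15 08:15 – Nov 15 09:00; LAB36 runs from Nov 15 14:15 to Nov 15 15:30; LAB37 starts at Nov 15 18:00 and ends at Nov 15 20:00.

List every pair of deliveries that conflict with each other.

LAB31 & LAB32, LAB33 & LAB34

Two intervals overlap when each starts before the other ends.
Sorted by start: LAB29, LAB30, LAB31, LAB32, LAB33, LAB34, LAB35, LAB36, LAB37.
LAB30 starts after LAB29 ends — done with LAB29.
LAB31 starts after LAB30 ends — done with LAB30.
LAB32 starts before LAB31 ends → LAB31 and LAB32 overlap.
LAB33 starts after LAB31 ends — done with LAB31.
LAB33 starts after LAB32 ends — done with LAB32.
LAB34 starts before LAB33 ends → LAB33 and LAB34 overlap.
LAB35 starts after LAB33 ends — done with LAB33.
LAB35 starts after LAB34 ends — done with LAB34.
LAB36 starts after LAB35 ends — done with LAB35.
LAB37 starts after LAB36 ends.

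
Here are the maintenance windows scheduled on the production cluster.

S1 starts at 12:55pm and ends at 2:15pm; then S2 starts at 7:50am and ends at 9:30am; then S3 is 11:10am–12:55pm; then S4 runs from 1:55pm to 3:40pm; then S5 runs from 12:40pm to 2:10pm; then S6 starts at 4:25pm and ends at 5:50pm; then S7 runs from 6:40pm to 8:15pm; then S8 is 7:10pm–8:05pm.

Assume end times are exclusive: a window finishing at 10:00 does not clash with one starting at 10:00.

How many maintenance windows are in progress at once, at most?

Walk through starts and ends in time order (an end at T is processed before a start at T):
7:50am start S2 → 1
9:30am end S2 → 0
11:10am start S3 → 1
12:40pm start S5 → 2
12:55pm end S3 → 1
12:55pm start S1 → 2
1:55pm start S4 → 3
2:10pm end S5 → 2
2:15pm end S1 → 1
3:40pm end S4 → 0
4:25pm start S6 → 1
5:50pm end S6 → 0
6:40pm start S7 → 1
7:10pm start S8 → 2
8:05pm end S8 → 1
8:15pm end S7 → 0
Peak is 3, at 1:55pm (S1, S4, S5).

3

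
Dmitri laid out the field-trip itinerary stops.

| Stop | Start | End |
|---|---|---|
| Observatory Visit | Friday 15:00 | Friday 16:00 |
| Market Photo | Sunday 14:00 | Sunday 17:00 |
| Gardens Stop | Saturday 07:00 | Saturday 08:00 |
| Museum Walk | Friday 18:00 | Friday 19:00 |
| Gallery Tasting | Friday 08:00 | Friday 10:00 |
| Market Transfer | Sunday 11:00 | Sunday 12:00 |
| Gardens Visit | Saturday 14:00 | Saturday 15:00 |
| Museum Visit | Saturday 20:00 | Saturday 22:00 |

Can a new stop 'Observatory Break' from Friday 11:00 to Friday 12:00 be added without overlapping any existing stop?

Gallery Tasting: ends Friday 10:00 at or before Observatory Break starts Friday 11:00 → clear.
Observatory Visit: starts Friday 15:00 at or after Observatory Break ends Friday 12:00 → clear.
Museum Walk: starts Friday 18:00 at or after Observatory Break ends Friday 12:00 → clear.
Gardens Stop: starts Saturday 07:00 at or after Observatory Break ends Friday 12:00 → clear.
Gardens Visit: starts Saturday 14:00 at or after Observatory Break ends Friday 12:00 → clear.
Museum Visit: starts Saturday 20:00 at or after Observatory Break ends Friday 12:00 → clear.
Market Transfer: starts Sunday 11:00 at or after Observatory Break ends Friday 12:00 → clear.
Market Photo: starts Sunday 14:00 at or after Observatory Break ends Friday 12:00 → clear.

Yes — the slot is free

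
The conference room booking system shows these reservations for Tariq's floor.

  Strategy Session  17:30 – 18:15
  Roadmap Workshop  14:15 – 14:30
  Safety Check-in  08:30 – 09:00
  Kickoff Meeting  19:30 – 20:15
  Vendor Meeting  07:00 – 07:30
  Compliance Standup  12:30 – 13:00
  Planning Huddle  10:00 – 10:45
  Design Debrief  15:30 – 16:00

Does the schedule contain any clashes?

No

Sorted by start: Vendor Meeting, Safety Check-in, Planning Huddle, Compliance Standup, Roadmap Workshop, Design Debrief, Strategy Session, Kickoff Meeting.
Safety Check-in starts after Vendor Meeting ends; Vendor Meeting is clear from here.
Planning Huddle starts after Safety Check-in ends; Safety Check-in is clear from here.
Compliance Standup starts after Planning Huddle ends; Planning Huddle is clear from here.
Roadmap Workshop starts after Compliance Standup ends; Compliance Standup is clear from here.
Design Debrief starts after Roadmap Workshop ends; Roadmap Workshop is clear from here.
Strategy Session starts after Design Debrief ends; Design Debrief is clear from here.
Kickoff Meeting starts after Strategy Session ends.
Every pair is clear; the schedule has no overlaps.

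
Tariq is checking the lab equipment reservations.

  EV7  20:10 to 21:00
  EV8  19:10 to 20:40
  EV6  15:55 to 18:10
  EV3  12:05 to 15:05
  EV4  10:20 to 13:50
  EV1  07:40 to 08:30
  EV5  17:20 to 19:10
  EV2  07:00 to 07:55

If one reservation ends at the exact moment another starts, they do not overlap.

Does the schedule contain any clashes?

Sorted by start: EV2, EV1, EV4, EV3, EV6, EV5, EV8, EV7.
EV1 starts before EV2 ends → EV2 and EV1 overlap.
That's a conflict, so the schedule is not conflict-free.

Yes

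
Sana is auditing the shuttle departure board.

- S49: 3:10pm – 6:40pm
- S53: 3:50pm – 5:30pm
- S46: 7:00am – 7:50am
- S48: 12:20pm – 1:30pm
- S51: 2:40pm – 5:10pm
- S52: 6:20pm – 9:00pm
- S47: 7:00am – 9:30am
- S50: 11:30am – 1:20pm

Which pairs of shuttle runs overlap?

Sorted by start: S46, S47, S50, S48, S51, S49, S53, S52.
S47 starts before S46 ends → S46 and S47 overlap.
S50 starts after S46 ends, so S46 has no further overlaps.
S50 starts after S47 ends, so S47 has no further overlaps.
S48 starts before S50 ends → S50 and S48 overlap.
S51 starts after S50 ends, so S50 has no further overlaps.
S51 starts after S48 ends, so S48 has no further overlaps.
S49 starts before S51 ends → S51 and S49 overlap.
S53 starts before S51 ends → S51 and S53 overlap.
S52 starts after S51 ends.
S53 starts before S49 ends → S49 and S53 overlap.
S52 starts before S49 ends → S49 and S52 overlap.
S52 starts after S53 ends.

S46 & S47, S48 & S50, S49 & S51, S49 & S52, S49 & S53, S51 & S53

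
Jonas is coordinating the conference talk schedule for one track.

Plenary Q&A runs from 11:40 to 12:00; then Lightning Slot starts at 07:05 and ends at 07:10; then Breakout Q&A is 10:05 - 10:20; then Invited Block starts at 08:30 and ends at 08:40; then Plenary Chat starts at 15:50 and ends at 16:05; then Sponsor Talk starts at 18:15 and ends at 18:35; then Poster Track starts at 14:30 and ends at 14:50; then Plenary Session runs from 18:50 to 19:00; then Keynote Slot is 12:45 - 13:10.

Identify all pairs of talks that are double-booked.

none

Check each pair: they overlap iff neither finishes before the other starts.
Sorted by start: Lightning Slot, Invited Block, Breakout Q&A, Plenary Q&A, Keynote Slot, Poster Track, Plenary Chat, Sponsor Talk, Plenary Session.
Invited Block starts after Lightning Slot ends, so nothing later overlaps Lightning Slot either.
Breakout Q&A starts after Invited Block ends, so nothing later overlaps Invited Block either.
Plenary Q&A starts after Breakout Q&A ends, so nothing later overlaps Breakout Q&A either.
Keynote Slot starts after Plenary Q&A ends, so nothing later overlaps Plenary Q&A either.
Poster Track starts after Keynote Slot ends, so nothing later overlaps Keynote Slot either.
Plenary Chat starts after Poster Track ends, so nothing later overlaps Poster Track either.
Sponsor Talk starts after Plenary Chat ends, so nothing later overlaps Plenary Chat either.
Plenary Session starts after Sponsor Talk ends.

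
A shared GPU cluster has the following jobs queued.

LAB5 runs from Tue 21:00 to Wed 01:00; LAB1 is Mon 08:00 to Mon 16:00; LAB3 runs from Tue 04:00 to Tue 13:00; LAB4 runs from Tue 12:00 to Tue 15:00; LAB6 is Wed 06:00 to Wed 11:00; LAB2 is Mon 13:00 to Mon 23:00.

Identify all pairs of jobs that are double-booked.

Sorted by start: LAB1, LAB2, LAB3, LAB4, LAB5, LAB6.
LAB2 starts before LAB1 ends → LAB1 and LAB2 overlap.
LAB3 starts after LAB1 ends; LAB1 is clear from here.
LAB3 starts after LAB2 ends; LAB2 is clear from here.
LAB4 starts before LAB3 ends → LAB3 and LAB4 overlap.
LAB5 starts after LAB3 ends; LAB3 is clear from here.
LAB5 starts after LAB4 ends; LAB4 is clear from here.
LAB6 starts after LAB5 ends.

LAB1 & LAB2, LAB3 & LAB4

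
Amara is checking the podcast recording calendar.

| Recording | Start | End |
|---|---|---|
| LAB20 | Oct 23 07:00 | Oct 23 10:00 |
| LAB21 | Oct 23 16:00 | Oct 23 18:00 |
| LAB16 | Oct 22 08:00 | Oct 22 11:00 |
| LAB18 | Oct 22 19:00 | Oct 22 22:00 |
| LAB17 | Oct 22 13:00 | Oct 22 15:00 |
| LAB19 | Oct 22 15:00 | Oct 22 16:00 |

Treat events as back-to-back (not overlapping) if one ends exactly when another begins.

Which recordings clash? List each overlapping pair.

Two intervals overlap when each starts before the other ends.
Sorted by start: LAB16, LAB17, LAB19, LAB18, LAB20, LAB21.
LAB17 starts after LAB16 ends; LAB16 is clear from here.
LAB19 starts exactly when LAB17 ends (back-to-back, no overlap); LAB17 is clear from here.
LAB18 starts after LAB19 ends; LAB19 is clear from here.
LAB20 starts after LAB18 ends; LAB18 is clear from here.
LAB21 starts after LAB20 ends.

no overlapping pairs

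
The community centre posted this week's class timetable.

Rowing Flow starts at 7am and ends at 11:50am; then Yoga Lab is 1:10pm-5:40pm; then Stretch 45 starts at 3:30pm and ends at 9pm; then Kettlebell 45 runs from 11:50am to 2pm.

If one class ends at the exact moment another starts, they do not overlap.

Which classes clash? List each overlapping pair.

Kettlebell 45 & Yoga Lab, Stretch 45 & Yoga Lab

Two intervals overlap when each starts before the other ends.
Sorted by start: Rowing Flow, Kettlebell 45, Yoga Lab, Stretch 45.
Kettlebell 45 starts exactly when Rowing Flow ends (back-to-back, no overlap), so nothing later overlaps Rowing Flow either.
Yoga Lab starts before Kettlebell 45 ends → Kettlebell 45 and Yoga Lab overlap.
Stretch 45 starts after Kettlebell 45 ends.
Stretch 45 starts before Yoga Lab ends → Yoga Lab and Stretch 45 overlap.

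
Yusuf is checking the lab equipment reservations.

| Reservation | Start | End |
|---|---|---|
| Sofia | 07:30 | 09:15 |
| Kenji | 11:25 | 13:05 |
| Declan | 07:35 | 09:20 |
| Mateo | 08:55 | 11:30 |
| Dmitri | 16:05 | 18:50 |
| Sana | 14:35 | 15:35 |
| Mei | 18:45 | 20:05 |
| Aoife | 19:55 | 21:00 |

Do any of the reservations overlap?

Yes

Sorted by start: Sofia, Declan, Mateo, Kenji, Sana, Dmitri, Mei, Aoife.
Declan starts before Sofia ends → Sofia and Declan overlap.
That's a conflict, so the schedule is not conflict-free.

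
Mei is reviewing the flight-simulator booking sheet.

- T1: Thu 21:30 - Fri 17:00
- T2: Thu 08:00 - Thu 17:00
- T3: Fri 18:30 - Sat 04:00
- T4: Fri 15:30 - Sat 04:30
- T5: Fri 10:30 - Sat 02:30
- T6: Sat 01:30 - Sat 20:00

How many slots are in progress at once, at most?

4

Walk through starts and ends in time order (an end at T is processed before a start at T):
Thu 08:00 start T2 → 1
Thu 17:00 end T2 → 0
Thu 21:30 start T1 → 1
Fri 10:30 start T5 → 2
Fri 15:30 start T4 → 3
Fri 17:00 end T1 → 2
Fri 18:30 start T3 → 3
Sat 01:30 start T6 → 4
Sat 02:30 end T5 → 3
Sat 04:00 end T3 → 2
Sat 04:30 end T4 → 1
Sat 20:00 end T6 → 0
Peak is 4, at Sat 01:30 (T3, T4, T5, T6).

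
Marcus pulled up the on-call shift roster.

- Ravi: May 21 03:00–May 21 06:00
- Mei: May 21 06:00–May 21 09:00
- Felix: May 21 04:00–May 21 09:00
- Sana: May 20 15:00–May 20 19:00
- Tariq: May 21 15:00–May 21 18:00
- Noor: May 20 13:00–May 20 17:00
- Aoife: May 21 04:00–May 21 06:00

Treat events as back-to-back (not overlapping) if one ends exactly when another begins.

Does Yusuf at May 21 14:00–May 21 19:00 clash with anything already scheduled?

Yes — it overlaps Tariq

Noor: ends May 20 17:00 at or before Yusuf starts May 21 14:00 → clear.
Sana: ends May 20 19:00 at or before Yusuf starts May 21 14:00 → clear.
Ravi: ends May 21 06:00 at or before Yusuf starts May 21 14:00 → clear.
Aoife: ends May 21 06:00 at or before Yusuf starts May 21 14:00 → clear.
Felix: ends May 21 09:00 at or before Yusuf starts May 21 14:00 → clear.
Mei: ends May 21 09:00 at or before Yusuf starts May 21 14:00 → clear.
Tariq: starts May 21 15:00 before Yusuf ends May 21 19:00, and ends May 21 18:00 after Yusuf starts May 21 14:00 → overlap.
Yusuf overlaps Tariq.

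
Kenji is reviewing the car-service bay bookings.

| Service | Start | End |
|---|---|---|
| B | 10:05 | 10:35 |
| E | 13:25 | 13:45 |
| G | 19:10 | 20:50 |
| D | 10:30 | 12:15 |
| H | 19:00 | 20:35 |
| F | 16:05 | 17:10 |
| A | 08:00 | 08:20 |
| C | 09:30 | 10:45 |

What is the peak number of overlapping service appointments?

3

Walk through starts and ends in time order (an end at T is processed before a start at T):
08:00 start A → 1
08:20 end A → 0
09:30 start C → 1
10:05 start B → 2
10:30 start D → 3
10:35 end B → 2
10:45 end C → 1
12:15 end D → 0
13:25 start E → 1
13:45 end E → 0
16:05 start F → 1
17:10 end F → 0
19:00 start H → 1
19:10 start G → 2
20:35 end H → 1
20:50 end G → 0
Peak is 3, at 10:30 (B, C, D).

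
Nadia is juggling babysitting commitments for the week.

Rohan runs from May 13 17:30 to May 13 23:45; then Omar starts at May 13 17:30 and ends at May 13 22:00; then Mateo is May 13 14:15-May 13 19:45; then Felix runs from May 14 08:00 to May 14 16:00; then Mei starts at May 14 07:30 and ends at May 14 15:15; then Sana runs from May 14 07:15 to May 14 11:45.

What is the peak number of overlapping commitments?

Sort all start/end points and keep a running count:
May 13 14:15 start Mateo → 1
May 13 17:30 start Omar → 2
May 13 17:30 start Rohan → 3
May 13 19:45 end Mateo → 2
May 13 22:00 end Omar → 1
May 13 23:45 end Rohan → 0
May 14 07:15 start Sana → 1
May 14 07:30 start Mei → 2
May 14 08:00 start Felix → 3
May 14 11:45 end Sana → 2
May 14 15:15 end Mei → 1
May 14 16:00 end Felix → 0
Peak is 3, at May 13 17:30 (Mateo, Omar, Rohan).

3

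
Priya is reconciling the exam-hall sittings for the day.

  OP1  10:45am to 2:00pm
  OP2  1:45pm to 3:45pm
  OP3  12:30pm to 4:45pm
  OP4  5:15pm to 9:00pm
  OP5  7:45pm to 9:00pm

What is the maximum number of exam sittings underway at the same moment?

3

Sweep the timeline, counting +1 at each start and −1 at each end (ends before starts at a tie):
10:45am start OP1 → 1
12:30pm start OP3 → 2
1:45pm start OP2 → 3
2:00pm end OP1 → 2
3:45pm end OP2 → 1
4:45pm end OP3 → 0
5:15pm start OP4 → 1
7:45pm start OP5 → 2
9:00pm end OP4 → 1
9:00pm end OP5 → 0
Peak is 3, at 1:45pm (OP1, OP2, OP3).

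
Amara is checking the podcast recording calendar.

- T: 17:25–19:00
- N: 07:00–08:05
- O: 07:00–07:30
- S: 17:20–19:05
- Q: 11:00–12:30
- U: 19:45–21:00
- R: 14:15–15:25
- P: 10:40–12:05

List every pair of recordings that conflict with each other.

Sorted by start: N, O, P, Q, R, S, T, U.
O starts before N ends → N and O overlap.
P starts after N ends; N is clear from here.
P starts after O ends; O is clear from here.
Q starts before P ends → P and Q overlap.
R starts after P ends; P is clear from here.
R starts after Q ends; Q is clear from here.
S starts after R ends; R is clear from here.
T starts before S ends → S and T overlap.
U starts after S ends.
U starts after T ends.

N & O, P & Q, S & T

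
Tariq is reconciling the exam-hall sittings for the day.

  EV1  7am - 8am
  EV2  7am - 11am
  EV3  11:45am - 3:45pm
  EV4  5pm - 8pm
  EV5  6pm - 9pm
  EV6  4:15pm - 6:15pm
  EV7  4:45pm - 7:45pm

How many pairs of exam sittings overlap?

Check each pair: they overlap iff neither finishes before the other starts.
Sorted by start: EV1, EV2, EV3, EV6, EV7, EV4, EV5.
EV2 starts before EV1 ends → EV1 and EV2 overlap.
EV3 starts after EV1 ends; EV1 is clear from here.
EV3 starts after EV2 ends; EV2 is clear from here.
EV6 starts after EV3 ends; EV3 is clear from here.
EV7 starts before EV6 ends → EV6 and EV7 overlap.
EV4 starts before EV6 ends → EV6 and EV4 overlap.
EV5 starts before EV6 ends → EV6 and EV5 overlap.
EV4 starts before EV7 ends → EV7 and EV4 overlap.
EV5 starts before EV7 ends → EV7 and EV5 overlap.
EV5 starts before EV4 ends → EV4 and EV5 overlap.
Overlapping pairs: EV1 & EV2, EV4 & EV5, EV4 & EV6, EV4 & EV7, EV5 & EV6, EV5 & EV7, EV6 & EV7 — 7 in total.

7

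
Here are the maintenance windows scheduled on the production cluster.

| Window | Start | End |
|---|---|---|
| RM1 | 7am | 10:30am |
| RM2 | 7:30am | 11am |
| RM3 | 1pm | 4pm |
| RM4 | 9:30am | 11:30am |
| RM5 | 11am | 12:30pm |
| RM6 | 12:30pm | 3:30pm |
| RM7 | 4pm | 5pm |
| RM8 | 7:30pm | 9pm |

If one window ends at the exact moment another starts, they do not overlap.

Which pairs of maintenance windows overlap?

Check each pair: they overlap iff neither finishes before the other starts.
Sorted by start: RM1, RM2, RM4, RM5, RM6, RM3, RM7, RM8.
RM2 starts before RM1 ends → RM1 and RM2 overlap.
RM4 starts before RM1 ends → RM1 and RM4 overlap.
RM5 starts after RM1 ends, so nothing later overlaps RM1 either.
RM4 starts before RM2 ends → RM2 and RM4 overlap.
RM5 starts exactly when RM2 ends (back-to-back, no overlap), so nothing later overlaps RM2 either.
RM5 starts before RM4 ends → RM4 and RM5 overlap.
RM6 starts after RM4 ends, so nothing later overlaps RM4 either.
RM6 starts exactly when RM5 ends (back-to-back, no overlap), so nothing later overlaps RM5 either.
RM3 starts before RM6 ends → RM6 and RM3 overlap.
RM7 starts after RM6 ends, so nothing later overlaps RM6 either.
RM7 starts exactly when RM3 ends (back-to-back, no overlap), so nothing later overlaps RM3 either.
RM8 starts after RM7 ends.

RM1 & RM2, RM1 & RM4, RM2 & RM4, RM3 & RM6, RM4 & RM5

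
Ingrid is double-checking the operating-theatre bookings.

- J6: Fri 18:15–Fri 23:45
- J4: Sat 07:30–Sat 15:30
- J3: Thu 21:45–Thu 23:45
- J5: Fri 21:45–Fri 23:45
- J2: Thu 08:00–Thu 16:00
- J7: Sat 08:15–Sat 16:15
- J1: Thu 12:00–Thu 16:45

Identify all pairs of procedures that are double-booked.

Sorted by start: J2, J1, J3, J6, J5, J4, J7.
J1 starts before J2 ends → J2 and J1 overlap.
J3 starts after J2 ends; J2 is clear from here.
J3 starts after J1 ends; J1 is clear from here.
J6 starts after J3 ends; J3 is clear from here.
J5 starts before J6 ends → J6 and J5 overlap.
J4 starts after J6 ends; J6 is clear from here.
J4 starts after J5 ends; J5 is clear from here.
J7 starts before J4 ends → J4 and J7 overlap.

J1 & J2, J4 & J7, J5 & J6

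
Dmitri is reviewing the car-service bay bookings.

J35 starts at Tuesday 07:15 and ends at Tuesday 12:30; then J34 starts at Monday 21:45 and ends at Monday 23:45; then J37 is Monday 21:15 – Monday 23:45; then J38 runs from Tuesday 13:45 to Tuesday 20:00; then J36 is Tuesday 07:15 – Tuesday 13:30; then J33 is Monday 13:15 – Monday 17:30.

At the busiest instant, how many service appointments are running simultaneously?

Sort all start/end points and keep a running count:
Monday 13:15 start J33 → 1
Monday 17:30 end J33 → 0
Monday 21:15 start J37 → 1
Monday 21:45 start J34 → 2
Monday 23:45 end J34 → 1
Monday 23:45 end J37 → 0
Tuesday 07:15 start J35 → 1
Tuesday 07:15 start J36 → 2
Tuesday 12:30 end J35 → 1
Tuesday 13:30 end J36 → 0
Tuesday 13:45 start J38 → 1
Tuesday 20:00 end J38 → 0
Peak is 2, at Monday 21:45 (J34, J37).

2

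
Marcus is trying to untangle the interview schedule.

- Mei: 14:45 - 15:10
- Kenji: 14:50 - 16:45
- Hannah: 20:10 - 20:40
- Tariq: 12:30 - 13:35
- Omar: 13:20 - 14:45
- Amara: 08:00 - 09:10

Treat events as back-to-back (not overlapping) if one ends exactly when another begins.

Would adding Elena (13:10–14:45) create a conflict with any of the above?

Yes — it overlaps Omar, Tariq

Amara: ends 09:10 at or before Elena starts 13:10 → clear.
Tariq: starts 12:30 before Elena ends 14:45, and ends 13:35 after Elena starts 13:10 → overlap.
Omar: starts 13:20 before Elena ends 14:45, and ends 14:45 after Elena starts 13:10 → overlap.
Mei: starts 14:45 at or after Elena ends 14:45 → clear.
Kenji: starts 14:50 at or after Elena ends 14:45 → clear.
Hannah: starts 20:10 at or after Elena ends 14:45 → clear.
Elena overlaps Tariq, Omar.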